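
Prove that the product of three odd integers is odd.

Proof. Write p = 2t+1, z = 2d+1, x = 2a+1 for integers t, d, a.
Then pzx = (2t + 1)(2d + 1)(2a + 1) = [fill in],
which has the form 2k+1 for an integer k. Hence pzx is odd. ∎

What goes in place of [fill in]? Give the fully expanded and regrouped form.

2(4adt + 2ad + 2at + a + 2dt + d + t) + 1

(2t + 1)(2d + 1)(2a + 1) = 8adt + 4ad + 4at + 2a + 4dt + 2d + 2t + 1
= 2(4adt + 2ad + 2at + a + 2dt + d + t) + 1.
Since 4adt + 2ad + 2at + a + 2dt + d + t is an integer, the product is of the form 2k+1 for an integer k.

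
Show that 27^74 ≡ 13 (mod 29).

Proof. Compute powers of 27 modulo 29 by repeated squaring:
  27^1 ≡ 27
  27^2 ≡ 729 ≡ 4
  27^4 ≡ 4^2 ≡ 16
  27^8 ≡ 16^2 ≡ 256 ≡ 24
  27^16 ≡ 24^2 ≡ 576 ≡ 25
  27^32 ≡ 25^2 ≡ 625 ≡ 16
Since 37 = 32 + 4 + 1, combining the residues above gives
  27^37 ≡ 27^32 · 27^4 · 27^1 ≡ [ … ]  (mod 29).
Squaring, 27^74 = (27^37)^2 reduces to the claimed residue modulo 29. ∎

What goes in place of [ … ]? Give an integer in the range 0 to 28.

10

27^32 · 27^4 · 27^1 ≡ 16 · 16 · 27 = 6912.
6912 mod 29 = 10, so 27^37 ≡ 10 (mod 29).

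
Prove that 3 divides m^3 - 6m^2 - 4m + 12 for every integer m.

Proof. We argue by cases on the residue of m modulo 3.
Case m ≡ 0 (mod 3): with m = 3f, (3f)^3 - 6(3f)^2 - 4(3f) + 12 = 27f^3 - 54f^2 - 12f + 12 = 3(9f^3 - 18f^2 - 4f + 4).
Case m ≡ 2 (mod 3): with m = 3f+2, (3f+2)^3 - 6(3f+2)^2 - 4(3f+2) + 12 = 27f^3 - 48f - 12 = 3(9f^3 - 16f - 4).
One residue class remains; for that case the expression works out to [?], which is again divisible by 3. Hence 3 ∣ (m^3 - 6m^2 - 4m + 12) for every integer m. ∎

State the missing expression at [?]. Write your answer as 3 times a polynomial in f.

3(9f^3 - 9f^2 - 13f + 1)

The residues treated are {0, 2}, so the missing case is m ≡ 1 (mod 3); write m = 3f+1.
Then (3f+1)^3 - 6(3f+1)^2 - 4(3f+1) + 12 = 27f^3 - 27f^2 - 39f + 3 = 3(9f^3 - 9f^2 - 13f + 1).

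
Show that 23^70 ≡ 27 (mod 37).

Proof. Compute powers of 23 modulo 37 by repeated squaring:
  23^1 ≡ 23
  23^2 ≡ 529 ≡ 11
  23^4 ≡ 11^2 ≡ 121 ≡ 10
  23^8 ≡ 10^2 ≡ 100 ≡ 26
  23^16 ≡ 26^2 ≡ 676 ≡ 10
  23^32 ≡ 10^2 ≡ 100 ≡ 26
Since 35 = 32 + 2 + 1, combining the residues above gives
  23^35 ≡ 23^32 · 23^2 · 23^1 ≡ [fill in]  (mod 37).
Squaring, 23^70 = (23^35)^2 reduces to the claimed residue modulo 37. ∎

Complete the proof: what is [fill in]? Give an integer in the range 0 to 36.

29

23^32 · 23^2 · 23^1 ≡ 26 · 11 · 23 = 6578.
6578 mod 37 = 29, so 23^35 ≡ 29 (mod 37).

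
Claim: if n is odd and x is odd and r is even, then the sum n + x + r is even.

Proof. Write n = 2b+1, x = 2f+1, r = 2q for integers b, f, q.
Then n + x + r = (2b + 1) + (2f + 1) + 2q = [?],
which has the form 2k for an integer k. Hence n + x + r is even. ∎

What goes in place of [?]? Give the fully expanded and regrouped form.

2(b + f + q + 1)

(2b + 1) + (2f + 1) + 2q = 2b + 2f + 2q + 2
= 2(b + f + q + 1).
Since b + f + q + 1 is an integer, the sum is of the form 2k for an integer k.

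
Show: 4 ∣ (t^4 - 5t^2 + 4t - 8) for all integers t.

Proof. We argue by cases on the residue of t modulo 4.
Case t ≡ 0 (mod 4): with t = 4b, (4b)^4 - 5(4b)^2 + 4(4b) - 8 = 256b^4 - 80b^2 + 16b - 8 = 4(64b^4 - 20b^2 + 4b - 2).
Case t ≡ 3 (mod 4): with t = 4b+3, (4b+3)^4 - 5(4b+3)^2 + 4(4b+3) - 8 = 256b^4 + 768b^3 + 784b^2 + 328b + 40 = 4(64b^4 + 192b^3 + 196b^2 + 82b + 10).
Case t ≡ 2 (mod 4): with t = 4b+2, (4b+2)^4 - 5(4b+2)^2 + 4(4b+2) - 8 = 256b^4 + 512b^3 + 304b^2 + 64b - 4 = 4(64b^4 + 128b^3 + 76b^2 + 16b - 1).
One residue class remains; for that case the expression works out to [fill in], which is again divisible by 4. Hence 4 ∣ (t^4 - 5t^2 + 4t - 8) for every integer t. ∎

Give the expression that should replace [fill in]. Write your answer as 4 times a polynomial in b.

4(64b^4 + 64b^3 + 4b^2 - 2b - 2)

Only t ≡ 1 (mod 4) is unaccounted for. Put t = 4b+1:
(4b+1)^4 - 5(4b+1)^2 + 4(4b+1) - 8 expands to 256b^4 + 256b^3 + 16b^2 - 8b - 8,
and factoring out 4 leaves 4(64b^4 + 64b^3 + 4b^2 - 2b - 2).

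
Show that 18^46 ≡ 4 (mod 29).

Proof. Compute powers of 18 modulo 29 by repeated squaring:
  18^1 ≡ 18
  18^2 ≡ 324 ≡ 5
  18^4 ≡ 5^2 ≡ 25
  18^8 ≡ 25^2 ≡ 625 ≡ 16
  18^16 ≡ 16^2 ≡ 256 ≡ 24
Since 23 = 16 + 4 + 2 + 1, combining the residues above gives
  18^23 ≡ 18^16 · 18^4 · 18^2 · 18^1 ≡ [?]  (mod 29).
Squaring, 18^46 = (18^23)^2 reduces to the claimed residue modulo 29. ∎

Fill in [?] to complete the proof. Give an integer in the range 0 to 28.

Multiply the listed residues: 24 · 25 · 5 · 18 = 600 → 3000 → 54000.
Reducing modulo 29: 54000 = 1862·29 + 2, so 18^23 ≡ 2.

2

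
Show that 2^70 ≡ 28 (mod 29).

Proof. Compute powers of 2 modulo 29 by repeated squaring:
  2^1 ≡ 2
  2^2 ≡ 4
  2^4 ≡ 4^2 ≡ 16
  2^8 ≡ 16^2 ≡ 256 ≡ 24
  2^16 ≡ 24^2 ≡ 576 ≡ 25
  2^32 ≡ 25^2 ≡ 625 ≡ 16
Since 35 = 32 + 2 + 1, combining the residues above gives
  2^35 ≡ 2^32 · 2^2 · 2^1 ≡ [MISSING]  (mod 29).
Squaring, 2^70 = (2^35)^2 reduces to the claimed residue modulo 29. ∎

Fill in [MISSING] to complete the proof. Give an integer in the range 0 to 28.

2^32 · 2^2 · 2^1 ≡ 16 · 4 · 2 = 128.
128 mod 29 = 12, so 2^35 ≡ 12 (mod 29).

12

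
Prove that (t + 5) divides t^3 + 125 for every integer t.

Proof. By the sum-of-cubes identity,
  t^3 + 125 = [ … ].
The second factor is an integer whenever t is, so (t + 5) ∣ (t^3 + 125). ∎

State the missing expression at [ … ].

(t + 5)(t^2 - 5t + 25)

Polynomial division of t^3 + 125 by t + 5 leaves remainder 0 and quotient t^2 - 5t + 25.
Hence t^3 + 125 = (t + 5)(t^2 - 5t + 25).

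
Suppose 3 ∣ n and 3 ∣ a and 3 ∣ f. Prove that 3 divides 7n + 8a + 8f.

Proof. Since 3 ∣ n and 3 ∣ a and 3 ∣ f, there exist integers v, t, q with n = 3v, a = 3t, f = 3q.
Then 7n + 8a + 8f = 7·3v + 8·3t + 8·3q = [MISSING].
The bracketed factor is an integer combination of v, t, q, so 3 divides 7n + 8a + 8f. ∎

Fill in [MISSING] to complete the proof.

Each term has a factor of 3: 7·3v + 8·3t + 8·3q = 3·(8q + 8t + 7v).
Since 8q + 8t + 7v is an integer, 3 ∣ (7n + 8a + 8f).

3(8q + 8t + 7v)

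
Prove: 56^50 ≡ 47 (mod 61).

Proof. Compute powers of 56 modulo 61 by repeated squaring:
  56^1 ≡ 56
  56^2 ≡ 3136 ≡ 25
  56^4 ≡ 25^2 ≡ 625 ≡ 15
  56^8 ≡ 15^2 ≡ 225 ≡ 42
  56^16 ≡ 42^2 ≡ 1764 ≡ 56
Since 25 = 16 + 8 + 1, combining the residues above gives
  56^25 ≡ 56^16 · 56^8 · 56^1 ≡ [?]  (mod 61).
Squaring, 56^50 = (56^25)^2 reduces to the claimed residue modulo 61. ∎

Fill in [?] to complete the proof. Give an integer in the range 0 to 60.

13

Multiply the listed residues: 56 · 42 · 56 = 2352 → 131712.
Reducing modulo 61: 131712 = 2159·61 + 13, so 56^25 ≡ 13.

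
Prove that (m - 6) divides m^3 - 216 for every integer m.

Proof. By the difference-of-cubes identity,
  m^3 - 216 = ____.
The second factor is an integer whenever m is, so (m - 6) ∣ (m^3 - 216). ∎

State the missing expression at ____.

(m - 6)(m^2 + 6m + 36)

Polynomial division of m^3 - 216 by m - 6 leaves remainder 0 and quotient m^2 + 6m + 36.
Hence m^3 - 216 = (m - 6)(m^2 + 6m + 36).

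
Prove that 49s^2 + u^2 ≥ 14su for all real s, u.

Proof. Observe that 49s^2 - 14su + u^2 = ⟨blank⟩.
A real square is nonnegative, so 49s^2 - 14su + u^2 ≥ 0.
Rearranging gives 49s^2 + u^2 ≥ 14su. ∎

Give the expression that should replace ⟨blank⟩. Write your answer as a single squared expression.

(7s - u)^2

The leading and trailing coefficients are 7^2 and 1^2, and 14 = 2·7·1, so the trinomial is (7s - u)^2.
Hence 49s^2 - 14su + u^2 ≥ 0.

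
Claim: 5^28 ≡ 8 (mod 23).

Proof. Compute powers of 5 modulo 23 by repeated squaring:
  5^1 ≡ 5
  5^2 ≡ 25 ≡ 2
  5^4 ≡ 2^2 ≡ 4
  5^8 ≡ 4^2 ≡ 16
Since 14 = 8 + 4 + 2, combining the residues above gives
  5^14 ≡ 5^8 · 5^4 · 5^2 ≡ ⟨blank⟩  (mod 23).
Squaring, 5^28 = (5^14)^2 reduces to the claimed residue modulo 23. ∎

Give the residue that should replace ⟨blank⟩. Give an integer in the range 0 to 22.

13

Multiply the listed residues: 16 · 4 · 2 = 64 → 128.
Reducing modulo 23: 128 = 5·23 + 13, so 5^14 ≡ 13.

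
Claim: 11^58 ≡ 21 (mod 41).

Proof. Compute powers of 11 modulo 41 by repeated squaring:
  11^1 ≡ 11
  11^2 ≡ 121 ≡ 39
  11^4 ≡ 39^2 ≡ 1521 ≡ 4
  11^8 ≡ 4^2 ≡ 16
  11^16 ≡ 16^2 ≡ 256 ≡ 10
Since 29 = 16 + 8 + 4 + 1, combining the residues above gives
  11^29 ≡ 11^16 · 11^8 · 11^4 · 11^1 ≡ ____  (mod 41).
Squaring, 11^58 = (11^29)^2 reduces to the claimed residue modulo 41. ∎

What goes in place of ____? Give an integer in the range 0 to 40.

29

Multiply the listed residues: 10 · 16 · 4 · 11 = 160 → 640 → 7040.
Reducing modulo 41: 7040 = 171·41 + 29, so 11^29 ≡ 29.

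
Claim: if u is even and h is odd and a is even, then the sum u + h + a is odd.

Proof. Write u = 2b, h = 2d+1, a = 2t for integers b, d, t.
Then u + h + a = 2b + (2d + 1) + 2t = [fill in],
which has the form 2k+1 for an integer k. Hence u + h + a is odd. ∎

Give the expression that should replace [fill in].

2b + (2d + 1) + 2t = 2b + 2d + 2t + 1
= 2(b + d + t) + 1.
Since b + d + t is an integer, the sum is of the form 2k+1 for an integer k.

2(b + d + t) + 1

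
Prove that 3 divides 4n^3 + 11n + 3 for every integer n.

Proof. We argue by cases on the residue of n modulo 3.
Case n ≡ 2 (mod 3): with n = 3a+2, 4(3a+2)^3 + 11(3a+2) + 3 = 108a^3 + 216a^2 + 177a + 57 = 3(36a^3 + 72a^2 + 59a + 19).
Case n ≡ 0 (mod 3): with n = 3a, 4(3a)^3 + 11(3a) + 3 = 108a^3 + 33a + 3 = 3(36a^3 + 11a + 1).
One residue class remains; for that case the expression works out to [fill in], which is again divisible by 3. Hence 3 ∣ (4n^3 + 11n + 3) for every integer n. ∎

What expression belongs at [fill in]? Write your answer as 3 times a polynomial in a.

The residues treated are {2, 0}, so the missing case is n ≡ 1 (mod 3); write n = 3a+1.
Then 4(3a+1)^3 + 11(3a+1) + 3 = 108a^3 + 108a^2 + 69a + 18 = 3(36a^3 + 36a^2 + 23a + 6).

3(36a^3 + 36a^2 + 23a + 6)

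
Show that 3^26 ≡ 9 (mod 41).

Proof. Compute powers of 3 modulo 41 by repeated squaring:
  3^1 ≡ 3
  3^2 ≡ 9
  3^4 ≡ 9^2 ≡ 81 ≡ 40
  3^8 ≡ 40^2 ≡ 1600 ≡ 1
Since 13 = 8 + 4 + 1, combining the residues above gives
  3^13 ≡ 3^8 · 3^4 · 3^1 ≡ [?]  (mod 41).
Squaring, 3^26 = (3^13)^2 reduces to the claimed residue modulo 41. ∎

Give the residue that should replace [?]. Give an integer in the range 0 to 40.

3^8 · 3^4 · 3^1 ≡ 1 · 40 · 3 = 120.
120 mod 41 = 38, so 3^13 ≡ 38 (mod 41).

38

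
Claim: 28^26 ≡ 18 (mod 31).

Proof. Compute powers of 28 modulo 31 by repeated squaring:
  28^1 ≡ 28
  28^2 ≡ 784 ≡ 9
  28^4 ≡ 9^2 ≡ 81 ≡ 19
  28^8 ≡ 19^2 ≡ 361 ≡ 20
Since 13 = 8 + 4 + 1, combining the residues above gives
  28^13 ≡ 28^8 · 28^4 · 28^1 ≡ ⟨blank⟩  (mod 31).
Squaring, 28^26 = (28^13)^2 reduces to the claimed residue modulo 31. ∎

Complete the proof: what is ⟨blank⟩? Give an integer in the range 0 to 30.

7

28^8 · 28^4 · 28^1 ≡ 20 · 19 · 28 = 10640.
10640 mod 31 = 7, so 28^13 ≡ 7 (mod 31).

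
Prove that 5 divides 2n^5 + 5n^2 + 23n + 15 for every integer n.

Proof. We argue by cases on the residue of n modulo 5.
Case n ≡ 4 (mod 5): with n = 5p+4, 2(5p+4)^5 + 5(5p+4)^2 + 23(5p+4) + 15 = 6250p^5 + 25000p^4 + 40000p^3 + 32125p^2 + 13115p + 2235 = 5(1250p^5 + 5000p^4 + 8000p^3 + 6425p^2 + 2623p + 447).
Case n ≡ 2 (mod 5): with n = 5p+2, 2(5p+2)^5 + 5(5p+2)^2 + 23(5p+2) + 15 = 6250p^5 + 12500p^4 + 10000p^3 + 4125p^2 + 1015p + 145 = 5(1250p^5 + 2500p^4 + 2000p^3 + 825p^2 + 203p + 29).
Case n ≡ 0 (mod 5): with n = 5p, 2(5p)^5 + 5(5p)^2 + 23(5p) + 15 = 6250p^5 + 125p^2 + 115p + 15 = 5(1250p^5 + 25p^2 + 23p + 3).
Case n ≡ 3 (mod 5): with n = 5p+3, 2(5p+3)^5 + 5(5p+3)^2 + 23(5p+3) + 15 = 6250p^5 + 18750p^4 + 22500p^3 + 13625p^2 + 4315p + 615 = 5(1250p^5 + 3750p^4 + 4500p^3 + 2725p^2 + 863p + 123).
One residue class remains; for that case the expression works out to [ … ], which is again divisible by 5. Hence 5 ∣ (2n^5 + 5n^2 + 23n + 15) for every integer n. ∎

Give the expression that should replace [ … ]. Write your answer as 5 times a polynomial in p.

The residues treated are {4, 2, 0, 3}, so the missing case is n ≡ 1 (mod 5); write n = 5p+1.
Then 2(5p+1)^5 + 5(5p+1)^2 + 23(5p+1) + 15 = 6250p^5 + 6250p^4 + 2500p^3 + 625p^2 + 215p + 45 = 5(1250p^5 + 1250p^4 + 500p^3 + 125p^2 + 43p + 9).

5(1250p^5 + 1250p^4 + 500p^3 + 125p^2 + 43p + 9)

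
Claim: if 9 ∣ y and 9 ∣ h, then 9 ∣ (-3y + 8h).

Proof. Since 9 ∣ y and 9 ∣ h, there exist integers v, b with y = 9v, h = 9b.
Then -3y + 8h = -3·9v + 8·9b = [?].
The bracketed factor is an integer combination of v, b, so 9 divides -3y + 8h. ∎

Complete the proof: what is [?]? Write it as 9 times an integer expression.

9(8b - 3v)

Each term has a factor of 9: -3·9v + 8·9b = 9·(8b - 3v).
Since 8b - 3v is an integer, 9 ∣ (-3y + 8h).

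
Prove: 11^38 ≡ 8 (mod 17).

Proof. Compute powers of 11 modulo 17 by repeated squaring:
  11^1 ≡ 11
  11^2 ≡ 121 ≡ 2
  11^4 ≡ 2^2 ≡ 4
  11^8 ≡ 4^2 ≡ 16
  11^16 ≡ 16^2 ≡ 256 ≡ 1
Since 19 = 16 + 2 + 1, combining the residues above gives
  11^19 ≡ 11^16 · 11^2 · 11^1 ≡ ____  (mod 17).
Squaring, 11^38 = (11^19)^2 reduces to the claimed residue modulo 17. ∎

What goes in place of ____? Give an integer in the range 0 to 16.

Multiply the listed residues: 1 · 2 · 11 = 2 → 22.
Reducing modulo 17: 22 = 1·17 + 5, so 11^19 ≡ 5.

5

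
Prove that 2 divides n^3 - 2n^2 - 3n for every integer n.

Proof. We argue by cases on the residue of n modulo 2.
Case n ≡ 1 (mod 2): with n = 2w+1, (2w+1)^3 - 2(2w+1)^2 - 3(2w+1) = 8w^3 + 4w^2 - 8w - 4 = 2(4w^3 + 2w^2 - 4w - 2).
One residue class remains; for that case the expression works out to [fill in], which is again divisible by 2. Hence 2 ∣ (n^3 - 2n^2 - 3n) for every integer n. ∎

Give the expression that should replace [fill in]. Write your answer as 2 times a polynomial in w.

Only n ≡ 0 (mod 2) is unaccounted for. Put n = 2w:
(2w)^3 - 2(2w)^2 - 3(2w) expands to 8w^3 - 8w^2 - 6w,
and factoring out 2 leaves 2(4w^3 - 4w^2 - 3w).

2(4w^3 - 4w^2 - 3w)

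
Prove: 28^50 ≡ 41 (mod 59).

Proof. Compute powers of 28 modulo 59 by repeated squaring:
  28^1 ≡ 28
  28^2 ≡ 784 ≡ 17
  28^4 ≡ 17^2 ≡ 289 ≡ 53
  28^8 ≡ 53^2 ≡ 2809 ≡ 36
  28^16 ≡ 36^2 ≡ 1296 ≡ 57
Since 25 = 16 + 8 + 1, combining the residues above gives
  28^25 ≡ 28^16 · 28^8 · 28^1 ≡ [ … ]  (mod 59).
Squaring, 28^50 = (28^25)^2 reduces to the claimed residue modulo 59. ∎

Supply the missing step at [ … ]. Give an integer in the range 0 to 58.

28^16 · 28^8 · 28^1 ≡ 57 · 36 · 28 = 57456.
57456 mod 59 = 49, so 28^25 ≡ 49 (mod 59).

49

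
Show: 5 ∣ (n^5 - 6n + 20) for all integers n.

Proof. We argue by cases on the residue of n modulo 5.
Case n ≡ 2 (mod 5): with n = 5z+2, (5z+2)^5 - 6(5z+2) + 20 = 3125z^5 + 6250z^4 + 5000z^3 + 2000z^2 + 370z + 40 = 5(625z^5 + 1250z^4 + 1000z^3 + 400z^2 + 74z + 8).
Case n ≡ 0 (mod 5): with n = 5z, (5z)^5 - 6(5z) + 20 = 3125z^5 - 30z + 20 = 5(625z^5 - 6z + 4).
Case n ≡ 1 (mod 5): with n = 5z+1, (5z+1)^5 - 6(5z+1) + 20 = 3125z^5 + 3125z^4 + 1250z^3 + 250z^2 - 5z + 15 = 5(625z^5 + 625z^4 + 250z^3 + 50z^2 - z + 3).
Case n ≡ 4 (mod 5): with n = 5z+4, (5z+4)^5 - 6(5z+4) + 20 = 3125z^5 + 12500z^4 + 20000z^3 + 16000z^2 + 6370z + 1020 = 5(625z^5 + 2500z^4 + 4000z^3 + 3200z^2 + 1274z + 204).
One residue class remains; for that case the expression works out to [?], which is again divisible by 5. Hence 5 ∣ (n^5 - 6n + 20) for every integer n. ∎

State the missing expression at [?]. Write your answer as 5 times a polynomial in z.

Only n ≡ 3 (mod 5) is unaccounted for. Put n = 5z+3:
(5z+3)^5 - 6(5z+3) + 20 expands to 3125z^5 + 9375z^4 + 11250z^3 + 6750z^2 + 1995z + 245,
and factoring out 5 leaves 5(625z^5 + 1875z^4 + 2250z^3 + 1350z^2 + 399z + 49).

5(625z^5 + 1875z^4 + 2250z^3 + 1350z^2 + 399z + 49)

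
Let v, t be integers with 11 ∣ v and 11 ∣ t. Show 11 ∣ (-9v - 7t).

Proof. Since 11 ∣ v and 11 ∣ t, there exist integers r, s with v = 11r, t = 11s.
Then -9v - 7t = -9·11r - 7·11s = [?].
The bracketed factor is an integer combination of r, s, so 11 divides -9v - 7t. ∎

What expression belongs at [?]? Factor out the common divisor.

11(-9r - 7s)

Each term has a factor of 11: -9·11r - 7·11s = 11·(-9r - 7s).
Since -9r - 7s is an integer, 11 ∣ (-9v - 7t).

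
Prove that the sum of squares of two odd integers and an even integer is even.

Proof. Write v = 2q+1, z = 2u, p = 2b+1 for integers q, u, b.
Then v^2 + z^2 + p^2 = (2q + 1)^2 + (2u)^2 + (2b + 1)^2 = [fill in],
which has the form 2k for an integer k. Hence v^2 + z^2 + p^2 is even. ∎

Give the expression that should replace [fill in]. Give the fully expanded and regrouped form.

Expanding: (2q + 1)^2 + (2u)^2 + (2b + 1)^2 = 4b^2 + 4b + 4q^2 + 4q + 4u^2 + 2.
Every term is even; pulling out the factor of 2 gives 2(2b^2 + 2b + 2q^2 + 2q + 2u^2 + 1).

2(2b^2 + 2b + 2q^2 + 2q + 2u^2 + 1)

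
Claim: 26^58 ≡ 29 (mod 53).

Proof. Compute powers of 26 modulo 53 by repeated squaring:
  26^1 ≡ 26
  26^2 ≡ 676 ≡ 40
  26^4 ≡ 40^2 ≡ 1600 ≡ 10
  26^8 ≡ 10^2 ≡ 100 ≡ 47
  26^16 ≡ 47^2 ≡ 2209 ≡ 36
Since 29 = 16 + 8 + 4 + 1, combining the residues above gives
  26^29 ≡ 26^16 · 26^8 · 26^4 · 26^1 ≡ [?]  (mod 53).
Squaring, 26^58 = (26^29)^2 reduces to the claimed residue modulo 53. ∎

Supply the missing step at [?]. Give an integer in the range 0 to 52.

20

26^16 · 26^8 · 26^4 · 26^1 ≡ 36 · 47 · 10 · 26 = 439920.
439920 mod 53 = 20, so 26^29 ≡ 20 (mod 53).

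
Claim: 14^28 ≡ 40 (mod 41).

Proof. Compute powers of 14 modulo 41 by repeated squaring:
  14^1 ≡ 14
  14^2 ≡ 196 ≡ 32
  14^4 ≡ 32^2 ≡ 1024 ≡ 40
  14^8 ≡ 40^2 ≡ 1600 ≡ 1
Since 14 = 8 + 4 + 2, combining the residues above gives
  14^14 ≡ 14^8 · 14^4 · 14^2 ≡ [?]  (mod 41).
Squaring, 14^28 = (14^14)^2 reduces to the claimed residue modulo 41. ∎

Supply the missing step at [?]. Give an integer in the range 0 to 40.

Multiply the listed residues: 1 · 40 · 32 = 40 → 1280.
Reducing modulo 41: 1280 = 31·41 + 9, so 14^14 ≡ 9.

9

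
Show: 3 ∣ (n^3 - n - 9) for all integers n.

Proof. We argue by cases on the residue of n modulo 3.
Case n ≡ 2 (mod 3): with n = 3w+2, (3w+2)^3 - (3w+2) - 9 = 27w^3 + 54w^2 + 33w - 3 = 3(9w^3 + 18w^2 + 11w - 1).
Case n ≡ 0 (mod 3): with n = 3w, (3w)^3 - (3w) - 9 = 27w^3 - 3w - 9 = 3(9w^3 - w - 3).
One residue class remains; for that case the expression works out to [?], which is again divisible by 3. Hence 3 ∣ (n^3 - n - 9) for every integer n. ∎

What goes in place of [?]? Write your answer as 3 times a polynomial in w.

Only n ≡ 1 (mod 3) is unaccounted for. Put n = 3w+1:
(3w+1)^3 - (3w+1) - 9 expands to 27w^3 + 27w^2 + 6w - 9,
and factoring out 3 leaves 3(9w^3 + 9w^2 + 2w - 3).

3(9w^3 + 9w^2 + 2w - 3)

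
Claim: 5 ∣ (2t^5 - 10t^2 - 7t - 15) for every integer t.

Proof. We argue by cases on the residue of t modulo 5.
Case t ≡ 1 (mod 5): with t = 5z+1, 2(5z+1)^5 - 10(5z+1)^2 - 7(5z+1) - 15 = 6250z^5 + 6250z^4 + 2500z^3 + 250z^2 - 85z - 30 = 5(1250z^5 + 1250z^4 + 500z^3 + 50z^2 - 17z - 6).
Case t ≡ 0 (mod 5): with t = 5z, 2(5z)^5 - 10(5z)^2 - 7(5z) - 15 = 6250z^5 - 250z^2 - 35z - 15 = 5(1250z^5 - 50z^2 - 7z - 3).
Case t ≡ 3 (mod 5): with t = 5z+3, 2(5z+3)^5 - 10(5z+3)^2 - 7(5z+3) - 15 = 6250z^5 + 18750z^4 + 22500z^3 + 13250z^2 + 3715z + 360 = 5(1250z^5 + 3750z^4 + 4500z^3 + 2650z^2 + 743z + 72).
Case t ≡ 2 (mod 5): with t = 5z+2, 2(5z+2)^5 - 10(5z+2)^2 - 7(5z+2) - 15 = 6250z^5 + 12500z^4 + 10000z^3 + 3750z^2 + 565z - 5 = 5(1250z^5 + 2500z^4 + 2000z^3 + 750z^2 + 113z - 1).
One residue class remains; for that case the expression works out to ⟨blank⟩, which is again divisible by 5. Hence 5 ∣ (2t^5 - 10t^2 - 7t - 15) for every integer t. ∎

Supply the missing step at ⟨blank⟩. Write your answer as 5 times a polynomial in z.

Only t ≡ 4 (mod 5) is unaccounted for. Put t = 5z+4:
2(5z+4)^5 - 10(5z+4)^2 - 7(5z+4) - 15 expands to 6250z^5 + 25000z^4 + 40000z^3 + 31750z^2 + 12365z + 1845,
and factoring out 5 leaves 5(1250z^5 + 5000z^4 + 8000z^3 + 6350z^2 + 2473z + 369).

5(1250z^5 + 5000z^4 + 8000z^3 + 6350z^2 + 2473z + 369)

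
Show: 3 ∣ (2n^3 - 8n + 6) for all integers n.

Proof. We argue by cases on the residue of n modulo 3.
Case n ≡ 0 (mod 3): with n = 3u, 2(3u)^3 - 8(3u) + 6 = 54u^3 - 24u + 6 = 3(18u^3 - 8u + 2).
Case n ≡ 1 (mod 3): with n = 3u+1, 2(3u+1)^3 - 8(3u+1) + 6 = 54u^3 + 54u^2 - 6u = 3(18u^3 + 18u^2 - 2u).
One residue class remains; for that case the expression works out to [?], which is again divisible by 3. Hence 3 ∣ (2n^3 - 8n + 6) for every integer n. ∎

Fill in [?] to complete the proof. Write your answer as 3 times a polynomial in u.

3(18u^3 + 36u^2 + 16u + 2)

Only n ≡ 2 (mod 3) is unaccounted for. Put n = 3u+2:
2(3u+2)^3 - 8(3u+2) + 6 expands to 54u^3 + 108u^2 + 48u + 6,
and factoring out 3 leaves 3(18u^3 + 36u^2 + 16u + 2).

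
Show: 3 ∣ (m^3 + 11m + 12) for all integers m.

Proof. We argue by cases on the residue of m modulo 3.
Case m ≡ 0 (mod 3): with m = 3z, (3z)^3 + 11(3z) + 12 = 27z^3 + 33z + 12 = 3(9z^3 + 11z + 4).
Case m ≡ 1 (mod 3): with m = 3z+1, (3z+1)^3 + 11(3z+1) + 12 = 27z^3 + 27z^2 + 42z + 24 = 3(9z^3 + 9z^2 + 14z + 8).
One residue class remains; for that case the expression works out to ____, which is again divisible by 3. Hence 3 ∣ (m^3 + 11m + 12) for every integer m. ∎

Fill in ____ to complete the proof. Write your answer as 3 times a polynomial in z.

3(9z^3 + 18z^2 + 23z + 14)

The residues treated are {0, 1}, so the missing case is m ≡ 2 (mod 3); write m = 3z+2.
Then (3z+2)^3 + 11(3z+2) + 12 = 27z^3 + 54z^2 + 69z + 42 = 3(9z^3 + 18z^2 + 23z + 14).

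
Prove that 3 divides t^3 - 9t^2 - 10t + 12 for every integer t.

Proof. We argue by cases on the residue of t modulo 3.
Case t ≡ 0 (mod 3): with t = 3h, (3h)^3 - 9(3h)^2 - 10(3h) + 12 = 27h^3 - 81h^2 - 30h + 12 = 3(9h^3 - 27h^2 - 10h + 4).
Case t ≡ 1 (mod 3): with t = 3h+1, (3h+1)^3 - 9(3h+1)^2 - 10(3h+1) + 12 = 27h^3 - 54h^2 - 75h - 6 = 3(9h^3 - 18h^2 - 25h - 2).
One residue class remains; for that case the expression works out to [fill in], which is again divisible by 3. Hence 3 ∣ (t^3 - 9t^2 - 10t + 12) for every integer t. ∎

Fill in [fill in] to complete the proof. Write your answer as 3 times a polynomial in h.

Only t ≡ 2 (mod 3) is unaccounted for. Put t = 3h+2:
(3h+2)^3 - 9(3h+2)^2 - 10(3h+2) + 12 expands to 27h^3 - 27h^2 - 102h - 36,
and factoring out 3 leaves 3(9h^3 - 9h^2 - 34h - 12).

3(9h^3 - 9h^2 - 34h - 12)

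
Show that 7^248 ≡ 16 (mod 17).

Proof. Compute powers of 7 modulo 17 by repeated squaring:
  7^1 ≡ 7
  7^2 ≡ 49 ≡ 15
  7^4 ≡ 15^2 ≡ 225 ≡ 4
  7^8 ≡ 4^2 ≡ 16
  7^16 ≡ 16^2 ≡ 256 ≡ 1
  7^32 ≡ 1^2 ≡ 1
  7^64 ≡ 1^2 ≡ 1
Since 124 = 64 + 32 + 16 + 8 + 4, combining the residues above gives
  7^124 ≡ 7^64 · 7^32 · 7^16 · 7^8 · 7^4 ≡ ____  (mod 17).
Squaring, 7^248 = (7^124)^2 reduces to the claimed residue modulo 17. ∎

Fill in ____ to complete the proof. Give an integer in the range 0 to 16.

Multiply the listed residues: 1 · 1 · 1 · 16 · 4 = 1 → 1 → 16 → 64.
Reducing modulo 17: 64 = 3·17 + 13, so 7^124 ≡ 13.

13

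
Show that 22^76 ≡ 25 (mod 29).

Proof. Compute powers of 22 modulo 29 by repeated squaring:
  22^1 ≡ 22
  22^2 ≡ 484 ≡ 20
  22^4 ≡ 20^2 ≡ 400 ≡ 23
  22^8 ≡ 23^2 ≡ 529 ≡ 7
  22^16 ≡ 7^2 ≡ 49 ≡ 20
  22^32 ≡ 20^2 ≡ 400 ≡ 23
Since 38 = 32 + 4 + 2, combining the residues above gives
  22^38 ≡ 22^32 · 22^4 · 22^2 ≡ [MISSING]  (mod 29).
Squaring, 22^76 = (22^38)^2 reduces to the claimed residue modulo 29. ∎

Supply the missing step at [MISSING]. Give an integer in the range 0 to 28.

22^32 · 22^4 · 22^2 ≡ 23 · 23 · 20 = 10580.
10580 mod 29 = 24, so 22^38 ≡ 24 (mod 29).

24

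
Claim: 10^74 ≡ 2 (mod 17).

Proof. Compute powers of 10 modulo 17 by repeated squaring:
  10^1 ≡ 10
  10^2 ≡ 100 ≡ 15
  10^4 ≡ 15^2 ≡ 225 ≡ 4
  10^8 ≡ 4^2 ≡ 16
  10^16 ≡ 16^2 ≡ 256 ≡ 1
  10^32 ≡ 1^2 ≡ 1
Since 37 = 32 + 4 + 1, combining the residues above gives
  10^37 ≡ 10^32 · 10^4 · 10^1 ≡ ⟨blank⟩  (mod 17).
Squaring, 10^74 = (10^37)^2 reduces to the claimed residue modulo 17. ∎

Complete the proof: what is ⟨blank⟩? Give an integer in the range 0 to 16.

Multiply the listed residues: 1 · 4 · 10 = 4 → 40.
Reducing modulo 17: 40 = 2·17 + 6, so 10^37 ≡ 6.

6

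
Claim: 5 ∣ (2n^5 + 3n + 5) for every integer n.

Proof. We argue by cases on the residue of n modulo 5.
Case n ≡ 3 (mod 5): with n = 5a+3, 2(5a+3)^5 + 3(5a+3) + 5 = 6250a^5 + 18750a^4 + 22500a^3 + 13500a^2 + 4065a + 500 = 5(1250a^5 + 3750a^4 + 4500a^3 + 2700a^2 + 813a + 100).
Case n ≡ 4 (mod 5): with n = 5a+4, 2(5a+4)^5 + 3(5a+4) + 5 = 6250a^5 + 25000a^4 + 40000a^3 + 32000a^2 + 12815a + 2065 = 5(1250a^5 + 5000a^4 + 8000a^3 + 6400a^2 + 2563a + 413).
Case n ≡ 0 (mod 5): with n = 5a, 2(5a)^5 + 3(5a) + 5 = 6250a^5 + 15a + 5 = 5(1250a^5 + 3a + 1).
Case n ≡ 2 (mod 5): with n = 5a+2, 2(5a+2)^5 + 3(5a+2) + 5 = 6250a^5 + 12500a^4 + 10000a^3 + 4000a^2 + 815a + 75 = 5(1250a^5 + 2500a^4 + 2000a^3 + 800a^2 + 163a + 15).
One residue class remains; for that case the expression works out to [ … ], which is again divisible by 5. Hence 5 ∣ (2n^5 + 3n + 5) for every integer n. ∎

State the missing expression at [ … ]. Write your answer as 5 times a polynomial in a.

5(1250a^5 + 1250a^4 + 500a^3 + 100a^2 + 13a + 2)

The residues treated are {3, 4, 0, 2}, so the missing case is n ≡ 1 (mod 5); write n = 5a+1.
Then 2(5a+1)^5 + 3(5a+1) + 5 = 6250a^5 + 6250a^4 + 2500a^3 + 500a^2 + 65a + 10 = 5(1250a^5 + 1250a^4 + 500a^3 + 100a^2 + 13a + 2).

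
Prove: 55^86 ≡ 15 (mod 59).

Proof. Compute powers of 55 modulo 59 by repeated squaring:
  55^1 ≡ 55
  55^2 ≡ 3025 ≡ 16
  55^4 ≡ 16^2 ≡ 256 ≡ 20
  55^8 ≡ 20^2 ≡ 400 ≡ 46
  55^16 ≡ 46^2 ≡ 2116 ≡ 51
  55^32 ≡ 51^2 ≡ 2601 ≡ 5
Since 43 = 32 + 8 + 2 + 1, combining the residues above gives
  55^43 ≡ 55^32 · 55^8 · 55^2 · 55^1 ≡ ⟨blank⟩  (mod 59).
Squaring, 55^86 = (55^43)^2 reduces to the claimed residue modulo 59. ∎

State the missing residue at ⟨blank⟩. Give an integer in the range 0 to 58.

30

55^32 · 55^8 · 55^2 · 55^1 ≡ 5 · 46 · 16 · 55 = 202400.
202400 mod 59 = 30, so 55^43 ≡ 30 (mod 59).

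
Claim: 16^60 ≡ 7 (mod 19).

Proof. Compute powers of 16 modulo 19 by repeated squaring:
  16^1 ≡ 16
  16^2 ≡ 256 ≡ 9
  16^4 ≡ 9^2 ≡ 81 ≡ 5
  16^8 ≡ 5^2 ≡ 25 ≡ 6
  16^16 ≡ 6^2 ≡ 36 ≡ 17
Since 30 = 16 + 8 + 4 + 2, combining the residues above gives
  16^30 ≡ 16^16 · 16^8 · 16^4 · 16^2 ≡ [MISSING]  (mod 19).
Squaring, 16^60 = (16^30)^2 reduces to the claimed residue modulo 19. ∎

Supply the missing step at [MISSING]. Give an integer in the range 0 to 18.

11

16^16 · 16^8 · 16^4 · 16^2 ≡ 17 · 6 · 5 · 9 = 4590.
4590 mod 19 = 11, so 16^30 ≡ 11 (mod 19).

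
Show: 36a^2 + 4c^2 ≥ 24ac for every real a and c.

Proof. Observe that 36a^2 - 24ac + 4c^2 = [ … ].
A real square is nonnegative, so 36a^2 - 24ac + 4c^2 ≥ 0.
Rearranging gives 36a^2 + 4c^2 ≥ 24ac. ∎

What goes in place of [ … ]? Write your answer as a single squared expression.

36a^2 - 24ac + 4c^2 is a perfect-square trinomial: the outer terms are (6a)^2 and (2c)^2, and the cross term is -2·6a·2c.
So 36a^2 - 24ac + 4c^2 = (6a - 2c)^2 ≥ 0.

(6a - 2c)^2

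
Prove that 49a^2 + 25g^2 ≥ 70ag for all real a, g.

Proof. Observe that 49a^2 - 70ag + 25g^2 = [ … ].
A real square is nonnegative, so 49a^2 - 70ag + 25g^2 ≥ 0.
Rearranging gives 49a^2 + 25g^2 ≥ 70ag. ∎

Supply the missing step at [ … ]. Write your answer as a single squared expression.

49a^2 - 70ag + 25g^2 is a perfect-square trinomial: the outer terms are (7a)^2 and (5g)^2, and the cross term is -2·7a·5g.
So 49a^2 - 70ag + 25g^2 = (7a - 5g)^2 ≥ 0.

(7a - 5g)^2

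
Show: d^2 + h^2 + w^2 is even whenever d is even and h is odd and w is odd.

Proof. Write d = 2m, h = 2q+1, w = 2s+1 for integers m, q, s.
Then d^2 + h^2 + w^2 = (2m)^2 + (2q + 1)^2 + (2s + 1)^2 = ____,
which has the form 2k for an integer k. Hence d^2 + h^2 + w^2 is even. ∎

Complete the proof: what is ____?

Expanding: (2m)^2 + (2q + 1)^2 + (2s + 1)^2 = 4m^2 + 4q^2 + 4q + 4s^2 + 4s + 2.
Every term is even; pulling out the factor of 2 gives 2(2m^2 + 2q^2 + 2q + 2s^2 + 2s + 1).

2(2m^2 + 2q^2 + 2q + 2s^2 + 2s + 1)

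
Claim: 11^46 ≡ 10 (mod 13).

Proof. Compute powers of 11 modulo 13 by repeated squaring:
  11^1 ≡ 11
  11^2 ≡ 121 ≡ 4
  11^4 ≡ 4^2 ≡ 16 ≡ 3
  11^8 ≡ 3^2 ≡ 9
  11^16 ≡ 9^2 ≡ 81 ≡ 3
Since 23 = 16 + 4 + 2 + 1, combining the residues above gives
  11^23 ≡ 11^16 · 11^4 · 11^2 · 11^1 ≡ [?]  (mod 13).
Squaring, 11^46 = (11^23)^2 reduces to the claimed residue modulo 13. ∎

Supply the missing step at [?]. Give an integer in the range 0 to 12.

Multiply the listed residues: 3 · 3 · 4 · 11 = 9 → 36 → 396.
Reducing modulo 13: 396 = 30·13 + 6, so 11^23 ≡ 6.

6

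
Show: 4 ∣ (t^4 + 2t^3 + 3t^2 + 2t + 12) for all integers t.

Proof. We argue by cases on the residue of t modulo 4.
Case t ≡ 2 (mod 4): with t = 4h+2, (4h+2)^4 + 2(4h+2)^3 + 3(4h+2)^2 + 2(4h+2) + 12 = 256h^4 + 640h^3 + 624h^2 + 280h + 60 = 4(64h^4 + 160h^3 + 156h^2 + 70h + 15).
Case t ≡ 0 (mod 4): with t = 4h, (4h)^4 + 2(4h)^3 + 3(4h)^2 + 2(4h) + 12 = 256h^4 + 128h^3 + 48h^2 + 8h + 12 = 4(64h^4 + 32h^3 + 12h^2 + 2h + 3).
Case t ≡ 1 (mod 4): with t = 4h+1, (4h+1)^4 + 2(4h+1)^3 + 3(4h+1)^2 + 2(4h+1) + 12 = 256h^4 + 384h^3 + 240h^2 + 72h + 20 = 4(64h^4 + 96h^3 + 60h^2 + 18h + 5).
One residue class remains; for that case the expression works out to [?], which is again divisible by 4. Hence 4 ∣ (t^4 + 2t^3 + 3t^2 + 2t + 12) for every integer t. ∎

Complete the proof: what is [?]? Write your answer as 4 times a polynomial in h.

4(64h^4 + 224h^3 + 300h^2 + 182h + 45)

The residues treated are {2, 0, 1}, so the missing case is t ≡ 3 (mod 4); write t = 4h+3.
Then (4h+3)^4 + 2(4h+3)^3 + 3(4h+3)^2 + 2(4h+3) + 12 = 256h^4 + 896h^3 + 1200h^2 + 728h + 180 = 4(64h^4 + 224h^3 + 300h^2 + 182h + 45).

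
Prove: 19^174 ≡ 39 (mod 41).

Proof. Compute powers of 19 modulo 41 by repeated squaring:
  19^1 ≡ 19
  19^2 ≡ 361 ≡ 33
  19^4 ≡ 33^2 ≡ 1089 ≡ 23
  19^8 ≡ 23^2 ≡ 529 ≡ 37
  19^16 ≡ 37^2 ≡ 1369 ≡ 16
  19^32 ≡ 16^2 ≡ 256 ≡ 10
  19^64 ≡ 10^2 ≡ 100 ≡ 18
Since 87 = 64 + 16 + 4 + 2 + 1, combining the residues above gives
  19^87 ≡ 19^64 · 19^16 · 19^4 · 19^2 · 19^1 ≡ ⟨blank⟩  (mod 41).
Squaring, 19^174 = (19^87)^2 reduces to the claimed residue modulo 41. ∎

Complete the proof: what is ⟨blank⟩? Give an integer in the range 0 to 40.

19^64 · 19^16 · 19^4 · 19^2 · 19^1 ≡ 18 · 16 · 23 · 33 · 19 = 4153248.
4153248 mod 41 = 30, so 19^87 ≡ 30 (mod 41).

30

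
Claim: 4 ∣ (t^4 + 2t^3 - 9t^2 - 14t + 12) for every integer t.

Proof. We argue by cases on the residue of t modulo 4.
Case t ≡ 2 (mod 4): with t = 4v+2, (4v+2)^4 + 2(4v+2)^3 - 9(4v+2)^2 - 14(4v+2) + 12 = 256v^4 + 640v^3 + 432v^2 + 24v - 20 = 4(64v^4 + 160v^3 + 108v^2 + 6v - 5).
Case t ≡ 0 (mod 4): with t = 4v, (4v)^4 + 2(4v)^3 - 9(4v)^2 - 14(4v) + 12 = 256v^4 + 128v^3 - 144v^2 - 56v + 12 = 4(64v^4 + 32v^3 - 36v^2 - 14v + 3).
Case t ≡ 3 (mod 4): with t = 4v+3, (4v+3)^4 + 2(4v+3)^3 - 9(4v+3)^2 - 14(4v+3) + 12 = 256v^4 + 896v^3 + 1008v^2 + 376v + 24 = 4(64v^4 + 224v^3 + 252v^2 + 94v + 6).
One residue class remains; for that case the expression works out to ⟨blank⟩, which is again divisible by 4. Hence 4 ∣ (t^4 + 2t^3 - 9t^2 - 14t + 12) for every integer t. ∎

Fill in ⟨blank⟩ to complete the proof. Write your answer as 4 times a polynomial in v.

4(64v^4 + 96v^3 + 12v^2 - 22v - 2)

The residues treated are {2, 0, 3}, so the missing case is t ≡ 1 (mod 4); write t = 4v+1.
Then (4v+1)^4 + 2(4v+1)^3 - 9(4v+1)^2 - 14(4v+1) + 12 = 256v^4 + 384v^3 + 48v^2 - 88v - 8 = 4(64v^4 + 96v^3 + 12v^2 - 22v - 2).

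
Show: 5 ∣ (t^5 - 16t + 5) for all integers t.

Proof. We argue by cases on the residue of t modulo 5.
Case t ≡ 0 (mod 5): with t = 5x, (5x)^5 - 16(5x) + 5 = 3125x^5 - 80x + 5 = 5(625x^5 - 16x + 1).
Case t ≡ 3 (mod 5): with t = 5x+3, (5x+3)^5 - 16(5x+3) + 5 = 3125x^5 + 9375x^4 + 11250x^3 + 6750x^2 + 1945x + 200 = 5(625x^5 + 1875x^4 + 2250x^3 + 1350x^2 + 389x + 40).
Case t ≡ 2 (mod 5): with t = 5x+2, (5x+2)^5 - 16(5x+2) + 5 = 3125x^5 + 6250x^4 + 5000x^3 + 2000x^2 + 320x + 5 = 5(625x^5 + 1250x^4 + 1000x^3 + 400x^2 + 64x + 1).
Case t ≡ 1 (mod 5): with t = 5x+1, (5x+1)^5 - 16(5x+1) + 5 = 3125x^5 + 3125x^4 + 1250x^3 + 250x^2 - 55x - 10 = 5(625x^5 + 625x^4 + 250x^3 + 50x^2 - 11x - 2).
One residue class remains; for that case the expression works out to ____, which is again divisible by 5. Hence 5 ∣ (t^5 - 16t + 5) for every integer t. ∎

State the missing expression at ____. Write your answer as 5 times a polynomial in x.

5(625x^5 + 2500x^4 + 4000x^3 + 3200x^2 + 1264x + 193)

The residues treated are {0, 3, 2, 1}, so the missing case is t ≡ 4 (mod 5); write t = 5x+4.
Then (5x+4)^5 - 16(5x+4) + 5 = 3125x^5 + 12500x^4 + 20000x^3 + 16000x^2 + 6320x + 965 = 5(625x^5 + 2500x^4 + 4000x^3 + 3200x^2 + 1264x + 193).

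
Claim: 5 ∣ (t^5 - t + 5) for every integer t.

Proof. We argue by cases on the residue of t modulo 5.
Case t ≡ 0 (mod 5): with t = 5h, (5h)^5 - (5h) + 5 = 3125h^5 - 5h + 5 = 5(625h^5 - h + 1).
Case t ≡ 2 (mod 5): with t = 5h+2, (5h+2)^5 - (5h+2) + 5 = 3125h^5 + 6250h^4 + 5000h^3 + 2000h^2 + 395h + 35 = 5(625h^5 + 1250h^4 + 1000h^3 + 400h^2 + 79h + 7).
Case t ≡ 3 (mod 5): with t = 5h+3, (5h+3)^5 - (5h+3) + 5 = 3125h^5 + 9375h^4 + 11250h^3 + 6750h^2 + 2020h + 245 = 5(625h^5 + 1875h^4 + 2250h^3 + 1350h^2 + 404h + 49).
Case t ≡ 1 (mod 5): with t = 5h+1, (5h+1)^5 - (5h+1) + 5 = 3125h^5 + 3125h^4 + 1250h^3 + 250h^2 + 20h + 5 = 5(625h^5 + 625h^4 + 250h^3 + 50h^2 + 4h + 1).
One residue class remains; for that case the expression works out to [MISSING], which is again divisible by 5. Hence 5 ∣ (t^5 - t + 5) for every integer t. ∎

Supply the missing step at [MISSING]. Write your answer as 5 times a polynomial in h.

5(625h^5 + 2500h^4 + 4000h^3 + 3200h^2 + 1279h + 205)

The residues treated are {0, 2, 3, 1}, so the missing case is t ≡ 4 (mod 5); write t = 5h+4.
Then (5h+4)^5 - (5h+4) + 5 = 3125h^5 + 12500h^4 + 20000h^3 + 16000h^2 + 6395h + 1025 = 5(625h^5 + 2500h^4 + 4000h^3 + 3200h^2 + 1279h + 205).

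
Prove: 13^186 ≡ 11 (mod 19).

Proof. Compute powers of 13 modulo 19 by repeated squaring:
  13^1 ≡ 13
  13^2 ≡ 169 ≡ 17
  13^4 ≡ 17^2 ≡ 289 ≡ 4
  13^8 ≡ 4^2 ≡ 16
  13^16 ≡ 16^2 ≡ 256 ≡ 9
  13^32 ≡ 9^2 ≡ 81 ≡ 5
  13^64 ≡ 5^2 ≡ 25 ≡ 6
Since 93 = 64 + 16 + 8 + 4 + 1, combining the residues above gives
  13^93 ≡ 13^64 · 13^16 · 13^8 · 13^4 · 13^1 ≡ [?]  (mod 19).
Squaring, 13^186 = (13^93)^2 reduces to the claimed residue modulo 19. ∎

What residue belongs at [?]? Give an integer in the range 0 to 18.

12

Multiply the listed residues: 6 · 9 · 16 · 4 · 13 = 54 → 864 → 3456 → 44928.
Reducing modulo 19: 44928 = 2364·19 + 12, so 13^93 ≡ 12.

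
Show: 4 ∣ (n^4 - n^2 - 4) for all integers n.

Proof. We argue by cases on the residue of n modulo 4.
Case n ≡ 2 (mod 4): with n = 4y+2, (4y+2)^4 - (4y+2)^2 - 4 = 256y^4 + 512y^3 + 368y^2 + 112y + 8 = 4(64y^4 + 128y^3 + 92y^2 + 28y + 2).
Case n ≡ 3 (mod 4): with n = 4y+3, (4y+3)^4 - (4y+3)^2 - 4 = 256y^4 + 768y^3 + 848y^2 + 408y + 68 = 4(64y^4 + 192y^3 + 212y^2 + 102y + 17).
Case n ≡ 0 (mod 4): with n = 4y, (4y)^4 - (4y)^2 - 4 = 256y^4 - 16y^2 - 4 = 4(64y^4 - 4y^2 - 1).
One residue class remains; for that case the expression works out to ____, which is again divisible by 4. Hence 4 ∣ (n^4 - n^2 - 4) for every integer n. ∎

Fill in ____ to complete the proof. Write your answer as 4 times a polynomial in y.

Only n ≡ 1 (mod 4) is unaccounted for. Put n = 4y+1:
(4y+1)^4 - (4y+1)^2 - 4 expands to 256y^4 + 256y^3 + 80y^2 + 8y - 4,
and factoring out 4 leaves 4(64y^4 + 64y^3 + 20y^2 + 2y - 1).

4(64y^4 + 64y^3 + 20y^2 + 2y - 1)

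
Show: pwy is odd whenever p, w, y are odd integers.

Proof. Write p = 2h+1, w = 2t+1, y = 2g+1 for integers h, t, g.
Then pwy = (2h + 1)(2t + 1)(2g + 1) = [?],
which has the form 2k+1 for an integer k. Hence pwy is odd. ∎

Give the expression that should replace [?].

2(4ght + 2gh + 2gt + g + 2ht + h + t) + 1

(2h + 1)(2t + 1)(2g + 1) = 8ght + 4gh + 4gt + 2g + 4ht + 2h + 2t + 1
= 2(4ght + 2gh + 2gt + g + 2ht + h + t) + 1.
Since 4ght + 2gh + 2gt + g + 2ht + h + t is an integer, the product is of the form 2k+1 for an integer k.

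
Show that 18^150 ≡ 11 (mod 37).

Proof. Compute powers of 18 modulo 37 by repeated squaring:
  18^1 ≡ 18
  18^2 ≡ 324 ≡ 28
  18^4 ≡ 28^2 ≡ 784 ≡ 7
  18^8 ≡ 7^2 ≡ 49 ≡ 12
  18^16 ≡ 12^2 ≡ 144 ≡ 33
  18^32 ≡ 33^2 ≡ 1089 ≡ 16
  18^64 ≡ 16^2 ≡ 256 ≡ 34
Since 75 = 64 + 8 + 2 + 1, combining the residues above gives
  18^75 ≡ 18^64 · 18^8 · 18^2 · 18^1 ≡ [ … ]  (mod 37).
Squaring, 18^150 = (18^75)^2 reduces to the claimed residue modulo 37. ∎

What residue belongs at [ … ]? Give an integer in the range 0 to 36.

Multiply the listed residues: 34 · 12 · 28 · 18 = 408 → 11424 → 205632.
Reducing modulo 37: 205632 = 5557·37 + 23, so 18^75 ≡ 23.

23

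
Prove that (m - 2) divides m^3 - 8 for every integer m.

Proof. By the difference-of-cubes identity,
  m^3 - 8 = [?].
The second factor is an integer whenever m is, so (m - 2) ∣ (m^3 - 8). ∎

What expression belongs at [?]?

(m - 2)(m^2 + 2m + 4)

a^3 - b^3 = (a - b)(a^2 + ab + b^2). With a = m, b = 2:
m^3 - 8 = (m - 2)(m^2 + 2m + 4).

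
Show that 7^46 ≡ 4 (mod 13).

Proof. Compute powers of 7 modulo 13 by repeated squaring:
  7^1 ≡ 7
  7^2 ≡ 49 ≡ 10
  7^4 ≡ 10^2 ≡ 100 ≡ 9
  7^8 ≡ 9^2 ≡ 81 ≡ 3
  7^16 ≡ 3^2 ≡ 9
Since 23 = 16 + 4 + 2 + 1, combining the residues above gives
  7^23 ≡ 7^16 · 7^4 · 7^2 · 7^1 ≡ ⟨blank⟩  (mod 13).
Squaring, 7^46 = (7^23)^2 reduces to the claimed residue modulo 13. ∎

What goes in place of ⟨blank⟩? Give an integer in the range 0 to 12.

7^16 · 7^4 · 7^2 · 7^1 ≡ 9 · 9 · 10 · 7 = 5670.
5670 mod 13 = 2, so 7^23 ≡ 2 (mod 13).

2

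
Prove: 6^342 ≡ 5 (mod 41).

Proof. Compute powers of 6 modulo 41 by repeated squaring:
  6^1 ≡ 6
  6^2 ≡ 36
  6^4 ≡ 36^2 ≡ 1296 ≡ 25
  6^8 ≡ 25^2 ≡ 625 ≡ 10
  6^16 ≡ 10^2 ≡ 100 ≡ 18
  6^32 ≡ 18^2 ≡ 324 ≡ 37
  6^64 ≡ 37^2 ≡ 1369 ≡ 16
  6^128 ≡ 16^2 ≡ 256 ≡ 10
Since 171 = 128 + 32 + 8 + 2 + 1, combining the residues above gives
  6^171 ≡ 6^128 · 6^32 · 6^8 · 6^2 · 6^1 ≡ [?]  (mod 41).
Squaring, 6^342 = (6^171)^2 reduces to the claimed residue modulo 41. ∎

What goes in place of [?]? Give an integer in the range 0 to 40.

6^128 · 6^32 · 6^8 · 6^2 · 6^1 ≡ 10 · 37 · 10 · 36 · 6 = 799200.
799200 mod 41 = 28, so 6^171 ≡ 28 (mod 41).

28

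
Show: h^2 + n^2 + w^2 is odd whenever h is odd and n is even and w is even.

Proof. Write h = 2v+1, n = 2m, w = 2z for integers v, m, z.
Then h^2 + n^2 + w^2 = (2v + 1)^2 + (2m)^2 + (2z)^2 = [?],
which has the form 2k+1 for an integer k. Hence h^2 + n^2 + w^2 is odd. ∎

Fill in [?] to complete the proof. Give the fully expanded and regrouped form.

2(2m^2 + 2v^2 + 2v + 2z^2) + 1

Expanding: (2v + 1)^2 + (2m)^2 + (2z)^2 = 4m^2 + 4v^2 + 4v + 4z^2 + 1.
Every term except the constant is even, so this is 2(2m^2 + 2v^2 + 2v + 2z^2) + 1,
and 2m^2 + 2v^2 + 2v + 2z^2 ∈ ℤ gives the required form.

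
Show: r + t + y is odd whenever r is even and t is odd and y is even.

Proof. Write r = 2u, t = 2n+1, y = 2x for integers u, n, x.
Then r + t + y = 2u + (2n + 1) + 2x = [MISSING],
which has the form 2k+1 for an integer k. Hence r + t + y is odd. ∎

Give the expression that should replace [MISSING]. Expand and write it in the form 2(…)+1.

Expanding: 2u + (2n + 1) + 2x = 2n + 2u + 2x + 1.
Every term except the constant is even, so this is 2(n + u + x) + 1,
and n + u + x ∈ ℤ gives the required form.

2(n + u + x) + 1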